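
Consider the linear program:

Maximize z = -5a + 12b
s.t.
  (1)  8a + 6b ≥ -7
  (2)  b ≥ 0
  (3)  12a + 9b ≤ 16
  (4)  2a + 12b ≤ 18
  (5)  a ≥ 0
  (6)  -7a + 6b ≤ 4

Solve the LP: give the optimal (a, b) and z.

Vertices and z = -5a + 12b:
  (4/3, 0) → z = -20/3
  (0, 0) → z = 0
  (4/9, 32/27) → z = 12
  (0, 2/3) → z = 8

The optimum lies where 12a + 9b = 16 and -7a + 6b = 4.
Solving simultaneously gives a = 4/9, b = 32/27.

a = 4/9, b = 32/27, maximum z = 12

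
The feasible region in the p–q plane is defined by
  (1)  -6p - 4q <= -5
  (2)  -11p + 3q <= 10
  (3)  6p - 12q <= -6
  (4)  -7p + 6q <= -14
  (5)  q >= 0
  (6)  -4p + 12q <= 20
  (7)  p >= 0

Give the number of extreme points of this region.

Intersecting each pair of boundary lines and keeping only the points that satisfy every inequality leaves:
  (17/4, 21/8)
  (7, 4)
  (24/5, 49/15)

3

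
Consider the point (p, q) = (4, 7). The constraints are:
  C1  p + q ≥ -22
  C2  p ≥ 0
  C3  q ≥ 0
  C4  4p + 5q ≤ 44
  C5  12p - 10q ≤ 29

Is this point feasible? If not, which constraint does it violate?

Constraint C4: 4p + 5q = 51, which is not ≤ 44. All other constraints are satisfied.

not feasible — violates C4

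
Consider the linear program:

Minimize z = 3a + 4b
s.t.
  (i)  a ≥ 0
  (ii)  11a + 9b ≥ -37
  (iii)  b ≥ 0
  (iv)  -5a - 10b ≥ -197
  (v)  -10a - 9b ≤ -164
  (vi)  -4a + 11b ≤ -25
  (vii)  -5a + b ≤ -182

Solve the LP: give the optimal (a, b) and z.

a = 182/5, b = 0, minimum z = 546/5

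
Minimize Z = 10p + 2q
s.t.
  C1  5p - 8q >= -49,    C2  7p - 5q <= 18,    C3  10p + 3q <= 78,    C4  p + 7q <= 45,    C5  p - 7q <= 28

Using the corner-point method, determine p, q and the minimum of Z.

p = -21, q = -7, minimum Z = -224

Feasible corners and Z = 10p + 2q:
  (17/43, 274/43) → Z = 718/43
  (-21, -7) → Z = -224
  (444/71, 366/71) → Z = 5172/71
  (-7/22, -89/22) → Z = -124/11
  (411/67, 372/67) → Z = 4854/67

The optimum lies where 5p - 8q = -49 and p - 7q = 28.
Solving simultaneously gives p = -21, q = -7.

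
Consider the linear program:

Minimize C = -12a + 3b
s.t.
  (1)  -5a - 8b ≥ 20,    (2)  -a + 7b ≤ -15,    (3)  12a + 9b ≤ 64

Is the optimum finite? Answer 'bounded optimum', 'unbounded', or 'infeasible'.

unbounded

From the feasible point (-20/43, -95/43), moving in the direction (9, -12) keeps every constraint satisfied while C decreases without bound.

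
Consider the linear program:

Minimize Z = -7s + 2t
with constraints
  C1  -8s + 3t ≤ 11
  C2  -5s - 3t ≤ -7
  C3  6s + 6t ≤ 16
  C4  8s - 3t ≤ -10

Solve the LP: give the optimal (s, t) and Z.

s = -2/11, t = 94/33, minimum Z = 230/33

At the optimal vertex, 6s + 6t = 16 and 8s - 3t = -10.
Solving simultaneously gives s = -2/11, t = 94/33.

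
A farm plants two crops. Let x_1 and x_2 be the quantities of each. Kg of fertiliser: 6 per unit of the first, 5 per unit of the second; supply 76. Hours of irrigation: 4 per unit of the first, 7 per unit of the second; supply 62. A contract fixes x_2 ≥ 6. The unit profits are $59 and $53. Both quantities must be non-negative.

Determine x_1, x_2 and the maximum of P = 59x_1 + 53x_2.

x_1 = 5, x_2 = 6, maximum P = 613

Extreme points and P = 59x_1 + 53x_2:
  (0, 62/7) → P = 3286/7
  (0, 6) → P = 318
  (5, 6) → P = 613

At the optimal vertex, 4x_1 + 7x_2 = 62 and x_2 = 6.
Solving simultaneously gives x_1 = 5, x_2 = 6.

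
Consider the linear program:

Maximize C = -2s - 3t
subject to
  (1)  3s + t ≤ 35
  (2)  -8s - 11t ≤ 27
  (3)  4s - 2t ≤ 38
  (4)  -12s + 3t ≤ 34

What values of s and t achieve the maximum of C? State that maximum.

s = 91/15, t = -103/15, maximum C = 127/15

Vertices and C = -2s - 3t:
  (54/5, 13/5) → C = -147/5
  (71/21, 174/7) → C = -244/3
  (91/15, -103/15) → C = 127/15
  (-35/12, -1/3) → C = 41/6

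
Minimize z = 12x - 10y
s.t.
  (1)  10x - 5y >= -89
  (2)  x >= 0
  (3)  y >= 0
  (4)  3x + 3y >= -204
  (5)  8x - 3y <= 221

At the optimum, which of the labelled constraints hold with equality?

Corner points and z = 12x - 10y:
  (0, 89/5) → z = -178
  (686/5, 1461/5) → z = -6378/5
  (0, 0) → z = 0
  (221/8, 0) → z = 663/2

The minimum is at (686/5, 1461/5). Substituting into each constraint, equality holds for (1) and (5); the remaining constraints have slack.

(1) and (5)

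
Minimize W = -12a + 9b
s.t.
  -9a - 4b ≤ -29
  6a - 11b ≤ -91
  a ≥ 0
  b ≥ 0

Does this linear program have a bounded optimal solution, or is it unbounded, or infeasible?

From the feasible point (0, 91/11), moving in the direction (11, 6) keeps every constraint satisfied while W decreases without bound.

unbounded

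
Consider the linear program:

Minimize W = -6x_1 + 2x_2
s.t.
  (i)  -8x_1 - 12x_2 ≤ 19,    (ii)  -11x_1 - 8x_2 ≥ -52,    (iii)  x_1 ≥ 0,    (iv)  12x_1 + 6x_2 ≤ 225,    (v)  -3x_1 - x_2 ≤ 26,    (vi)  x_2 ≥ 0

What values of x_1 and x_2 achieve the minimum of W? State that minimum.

Extreme points and W = -6x_1 + 2x_2:
  (0, 13/2) → W = 13
  (52/11, 0) → W = -312/11
  (0, 0) → W = 0

x_1 = 52/11, x_2 = 0, minimum W = -312/11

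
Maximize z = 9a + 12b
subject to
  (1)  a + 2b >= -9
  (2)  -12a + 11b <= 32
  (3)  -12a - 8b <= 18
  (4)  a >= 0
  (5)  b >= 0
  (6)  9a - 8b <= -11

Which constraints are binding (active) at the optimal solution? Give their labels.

(2) and (6)

Vertices and z = 9a + 12b:
  (0, 32/11) → z = 384/11
  (45, 52) → z = 1029
  (0, 11/8) → z = 33/2

The maximum is at (45, 52). Substituting into each constraint, equality holds for (2) and (6); the remaining constraints have slack.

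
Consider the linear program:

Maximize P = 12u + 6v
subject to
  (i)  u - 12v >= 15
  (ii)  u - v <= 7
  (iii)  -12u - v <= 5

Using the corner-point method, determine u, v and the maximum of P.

Feasible corners and P = 12u + 6v:
  (69/11, -8/11) → P = 780/11
  (-9/29, -37/29) → P = -330/29
  (2/13, -89/13) → P = -510/13

The binding constraints are u - 12v = 15 and u - v = 7.
Solving simultaneously gives u = 69/11, v = -8/11.

u = 69/11, v = -8/11, maximum P = 780/11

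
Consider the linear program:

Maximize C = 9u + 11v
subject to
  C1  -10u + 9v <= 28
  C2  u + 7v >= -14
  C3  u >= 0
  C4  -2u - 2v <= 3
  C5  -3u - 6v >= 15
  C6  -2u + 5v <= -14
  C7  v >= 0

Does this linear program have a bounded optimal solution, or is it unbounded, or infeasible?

The boundaries -2u + 5v = -14 and v = 0 meet at (7, 0), but that point violates -3u - 6v ≥ 15. Every candidate vertex is excluded by some other constraint, so the feasible region is empty.

infeasible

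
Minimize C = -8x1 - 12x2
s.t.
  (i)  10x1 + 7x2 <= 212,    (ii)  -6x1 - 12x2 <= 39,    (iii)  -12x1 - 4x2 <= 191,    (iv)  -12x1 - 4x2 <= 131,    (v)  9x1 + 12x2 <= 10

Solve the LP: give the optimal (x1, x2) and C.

x1 = -403/27, x2 = 433/36, minimum C = -673/27

The binding constraints are -12x1 - 4x2 = 131 and 9x1 + 12x2 = 10.
Solving simultaneously gives x1 = -403/27, x2 = 433/36.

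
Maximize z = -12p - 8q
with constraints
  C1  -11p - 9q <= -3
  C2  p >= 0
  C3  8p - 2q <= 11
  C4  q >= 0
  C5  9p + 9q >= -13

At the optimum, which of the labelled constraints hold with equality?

C1 and C2

Corner points and z = -12p - 8q:
  (0, 1/3) → z = -8/3
  (3/11, 0) → z = -36/11
  (11/8, 0) → z = -33/2
The feasible region is unbounded (it extends along (0, 1), (1, 4)), but z strictly decreases along every unbounded feasible direction, so there is no improving ray and the maximum is attained at a vertex.

The maximum is at (0, 1/3). Substituting into each constraint, equality holds for C1 and C2; the remaining constraints have slack.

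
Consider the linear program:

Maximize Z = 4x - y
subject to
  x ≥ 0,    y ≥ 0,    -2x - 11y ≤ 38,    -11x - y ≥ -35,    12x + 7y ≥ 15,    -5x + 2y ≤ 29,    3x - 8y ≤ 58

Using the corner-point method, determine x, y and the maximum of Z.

x = 35/11, y = 0, maximum Z = 140/11

Corner points and Z = 4x - y:
  (0, 15/7) → Z = -15/7
  (0, 29/2) → Z = -29/2
  (35/11, 0) → Z = 140/11
  (5/4, 0) → Z = 5
  (41/27, 494/27) → Z = -110/9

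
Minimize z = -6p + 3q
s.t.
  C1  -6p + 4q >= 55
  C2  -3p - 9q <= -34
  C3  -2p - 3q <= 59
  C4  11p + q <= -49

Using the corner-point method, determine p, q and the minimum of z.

Corner points and z = -6p + 3q:
  (-359/66, 123/22) → z = 1087/22
  (-251/50, 311/50) → z = 2439/50
  (-211/3, 245/9) → z = 1511/3
The feasible region is unbounded (it extends along (-1, 11), (-3, 2)), but z strictly increases along every unbounded feasible direction, so there is no improving ray and the minimum is attained at a vertex.

p = -251/50, q = 311/50, minimum z = 2439/50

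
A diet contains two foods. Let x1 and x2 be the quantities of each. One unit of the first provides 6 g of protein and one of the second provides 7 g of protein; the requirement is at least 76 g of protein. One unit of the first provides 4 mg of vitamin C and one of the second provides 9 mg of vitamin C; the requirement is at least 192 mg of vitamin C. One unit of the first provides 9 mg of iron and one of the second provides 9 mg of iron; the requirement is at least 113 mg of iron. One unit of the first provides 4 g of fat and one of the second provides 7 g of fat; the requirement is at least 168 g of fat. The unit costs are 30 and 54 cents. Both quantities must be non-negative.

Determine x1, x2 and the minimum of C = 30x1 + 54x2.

Feasible corners and C = 30x1 + 54x2:
  (0, 24) → C = 1296
  (48, 0) → C = 1440
  (21, 12) → C = 1278
The feasible region is unbounded (it extends along (0, 1), (1, 0)), but C strictly increases along every unbounded feasible direction, so there is no improving ray and the minimum is attained at a vertex.

x1 = 21, x2 = 12, minimum C = 1278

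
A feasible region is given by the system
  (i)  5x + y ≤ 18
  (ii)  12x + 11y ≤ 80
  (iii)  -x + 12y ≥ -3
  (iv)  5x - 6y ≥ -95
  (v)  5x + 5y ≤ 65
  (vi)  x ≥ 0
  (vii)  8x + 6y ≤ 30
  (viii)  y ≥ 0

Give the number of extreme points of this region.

5

The feasible vertices (each the meet of two boundaries and inside every other half-plane) are:
  (219/61, 3/61)
  (39/11, 3/11)
  (3, 0)
  (0, 5)
  (0, 0)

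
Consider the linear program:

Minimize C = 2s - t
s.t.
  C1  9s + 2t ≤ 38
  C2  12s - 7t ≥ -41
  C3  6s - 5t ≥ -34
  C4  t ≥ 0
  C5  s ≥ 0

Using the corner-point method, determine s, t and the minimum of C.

s = 0, t = 41/7, minimum C = -41/7

Corner points and C = 2s - t:
  (122/57, 178/19) → C = -290/57
  (38/9, 0) → C = 76/9
  (11/6, 9) → C = -16/3
  (0, 41/7) → C = -41/7
  (0, 0) → C = 0

At the optimal vertex, 12s - 7t = -41 and s = 0.
Solving simultaneously gives s = 0, t = 41/7.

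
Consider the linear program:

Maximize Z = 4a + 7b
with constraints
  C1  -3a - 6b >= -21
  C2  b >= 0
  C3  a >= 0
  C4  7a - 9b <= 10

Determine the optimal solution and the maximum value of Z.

a = 83/23, b = 39/23, maximum Z = 605/23

Feasible corners and Z = 4a + 7b:
  (0, 7/2) → Z = 49/2
  (83/23, 39/23) → Z = 605/23
  (0, 0) → Z = 0
  (10/7, 0) → Z = 40/7

The optimum lies where -3a - 6b = -21 and 7a - 9b = 10.
Solving simultaneously gives a = 83/23, b = 39/23.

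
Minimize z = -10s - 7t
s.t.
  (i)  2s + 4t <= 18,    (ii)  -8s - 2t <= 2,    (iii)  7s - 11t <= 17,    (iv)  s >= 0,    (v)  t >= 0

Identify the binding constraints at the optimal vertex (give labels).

Vertices and z = -10s - 7t:
  (133/25, 46/25) → z = -1652/25
  (0, 9/2) → z = -63/2
  (17/7, 0) → z = -170/7
  (0, 0) → z = 0

The minimum is at (133/25, 46/25). Substituting into each constraint, equality holds for (i) and (iii); the remaining constraints have slack.

(i) and (iii)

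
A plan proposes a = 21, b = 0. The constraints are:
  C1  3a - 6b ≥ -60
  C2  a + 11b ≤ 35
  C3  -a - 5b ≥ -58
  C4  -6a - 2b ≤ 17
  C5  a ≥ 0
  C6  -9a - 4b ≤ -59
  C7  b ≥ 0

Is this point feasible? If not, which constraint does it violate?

feasible

C1: 63 ≥ -60 ✓
C2: 21 ≤ 35 ✓
C3: -21 ≥ -58 ✓
C4: -126 ≤ 17 ✓
C5: 21 ≥ 0 ✓
C6: -189 ≤ -59 ✓
C7: 0 ≥ 0 ✓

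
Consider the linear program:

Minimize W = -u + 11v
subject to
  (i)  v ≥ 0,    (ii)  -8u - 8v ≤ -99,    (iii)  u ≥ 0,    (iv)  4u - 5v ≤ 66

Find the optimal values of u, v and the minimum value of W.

u = 33/2, v = 0, minimum W = -33/2

The feasible region is unbounded (it extends along (0, 1), (5, 4)), but W strictly increases along every unbounded feasible direction, so there is no improving ray and the minimum is attained at a vertex.

The binding constraints are v = 0 and 4u - 5v = 66.
Solving simultaneously gives u = 33/2, v = 0.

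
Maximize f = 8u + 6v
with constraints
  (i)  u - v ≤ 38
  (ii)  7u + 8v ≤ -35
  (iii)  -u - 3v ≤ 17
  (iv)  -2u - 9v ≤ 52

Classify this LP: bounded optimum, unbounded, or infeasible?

bounded optimum

Extreme points and f = 8u + 6v:
  (101/47, -294/47) → f = -956/47
  (1, -6) → f = -28
The feasible region has finitely many vertices and no improving ray; the maximum is -956/47 at (101/47, -294/47).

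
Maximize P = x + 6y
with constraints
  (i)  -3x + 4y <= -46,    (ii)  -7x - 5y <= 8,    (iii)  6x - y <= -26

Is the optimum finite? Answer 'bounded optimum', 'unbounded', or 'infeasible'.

The boundaries -3x + 4y = -46 and -7x - 5y = 8 meet at (198/43, -346/43), but that point violates 6x - y ≤ -26. Every candidate vertex is excluded by some other constraint, so the feasible region is empty.

infeasible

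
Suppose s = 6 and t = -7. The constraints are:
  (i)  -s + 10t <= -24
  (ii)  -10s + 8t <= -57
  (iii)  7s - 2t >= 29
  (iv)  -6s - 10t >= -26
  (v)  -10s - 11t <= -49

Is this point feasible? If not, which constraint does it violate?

Constraint (v): -10s - 11t = 17, which is not ≤ -49. All other constraints are satisfied.

not feasible — violates (v)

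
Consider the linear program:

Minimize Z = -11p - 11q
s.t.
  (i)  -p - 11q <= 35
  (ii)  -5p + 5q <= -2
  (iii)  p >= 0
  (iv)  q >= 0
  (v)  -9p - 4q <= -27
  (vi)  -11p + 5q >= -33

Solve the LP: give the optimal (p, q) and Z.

p = 31/6, q = 143/30, minimum Z = -1639/15

Extreme points and Z = -11p - 11q:
  (11/5, 9/5) → Z = -44
  (31/6, 143/30) → Z = -1639/15
  (3, 0) → Z = -33

The optimum lies where -5p + 5q = -2 and -11p + 5q = -33.
Solving simultaneously gives p = 31/6, q = 143/30.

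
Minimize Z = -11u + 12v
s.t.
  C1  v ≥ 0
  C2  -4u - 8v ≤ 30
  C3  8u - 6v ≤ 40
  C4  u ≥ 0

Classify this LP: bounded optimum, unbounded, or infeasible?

bounded optimum

Extreme points and Z = -11u + 12v:
  (5, 0) → Z = -55
  (0, 0) → Z = 0
The feasible region has finitely many vertices and no improving ray; the minimum is -55 at (5, 0).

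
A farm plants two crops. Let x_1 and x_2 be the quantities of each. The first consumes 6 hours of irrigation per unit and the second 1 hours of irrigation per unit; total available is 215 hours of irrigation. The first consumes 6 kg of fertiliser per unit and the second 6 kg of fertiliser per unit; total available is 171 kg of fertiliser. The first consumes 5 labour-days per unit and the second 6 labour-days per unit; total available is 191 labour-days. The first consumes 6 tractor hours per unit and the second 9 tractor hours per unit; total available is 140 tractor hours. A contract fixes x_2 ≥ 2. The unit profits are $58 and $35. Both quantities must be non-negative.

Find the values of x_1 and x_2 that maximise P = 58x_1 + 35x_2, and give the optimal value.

The binding constraints are 6x_1 + 9x_2 = 140 and x_2 = 2.
Solving simultaneously gives x_1 = 61/3, x_2 = 2.

x_1 = 61/3, x_2 = 2, maximum P = 3748/3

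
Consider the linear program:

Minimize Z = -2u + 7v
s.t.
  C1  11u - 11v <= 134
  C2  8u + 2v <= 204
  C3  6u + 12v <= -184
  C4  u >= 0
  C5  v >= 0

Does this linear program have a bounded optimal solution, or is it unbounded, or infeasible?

The boundaries 11u - 11v = 134 and 8u + 2v = 204 meet at (1256/55, 586/55), but that point violates 6u + 12v ≤ -184. Every candidate vertex is excluded by some other constraint, so the feasible region is empty.

infeasible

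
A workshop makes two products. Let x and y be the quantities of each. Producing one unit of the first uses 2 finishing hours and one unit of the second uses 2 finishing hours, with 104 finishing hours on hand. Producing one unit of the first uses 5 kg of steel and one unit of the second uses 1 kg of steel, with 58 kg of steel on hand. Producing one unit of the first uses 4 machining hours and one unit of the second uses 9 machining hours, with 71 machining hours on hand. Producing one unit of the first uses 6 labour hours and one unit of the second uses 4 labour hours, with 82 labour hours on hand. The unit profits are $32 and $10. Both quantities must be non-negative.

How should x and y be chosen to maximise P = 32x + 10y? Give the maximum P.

x = 11, y = 3, maximum P = 382

Extreme points and P = 32x + 10y:
  (0, 0) → P = 0
  (0, 71/9) → P = 710/9
  (58/5, 0) → P = 1856/5
  (11, 3) → P = 382

At the optimal vertex, 5x + y = 58 and 4x + 9y = 71.
Solving simultaneously gives x = 11, y = 3.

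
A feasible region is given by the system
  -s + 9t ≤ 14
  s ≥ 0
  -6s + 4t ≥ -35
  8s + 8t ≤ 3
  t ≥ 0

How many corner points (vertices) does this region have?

Intersecting each pair of boundary lines and keeping only the points that satisfy every inequality leaves:
  (0, 3/8)
  (0, 0)
  (3/8, 0)

3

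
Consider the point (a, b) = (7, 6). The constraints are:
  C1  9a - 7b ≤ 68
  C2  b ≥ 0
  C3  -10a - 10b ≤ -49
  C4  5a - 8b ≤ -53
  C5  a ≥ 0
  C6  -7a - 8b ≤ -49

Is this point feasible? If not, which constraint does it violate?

not feasible — violates C4

Constraint C4: 5a - 8b = -13, which is not ≤ -53. All other constraints are satisfied.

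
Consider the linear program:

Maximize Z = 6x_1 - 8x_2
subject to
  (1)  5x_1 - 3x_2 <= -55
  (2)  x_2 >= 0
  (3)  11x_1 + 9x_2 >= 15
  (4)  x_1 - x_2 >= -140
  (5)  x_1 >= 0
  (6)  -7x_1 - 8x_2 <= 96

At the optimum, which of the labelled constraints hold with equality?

(1) and (5)

Corner points and Z = 6x_1 - 8x_2:
  (365/2, 645/2) → Z = -1485
  (0, 55/3) → Z = -440/3
  (0, 140) → Z = -1120

The maximum is at (0, 55/3). Substituting into each constraint, equality holds for (1) and (5); the remaining constraints have slack.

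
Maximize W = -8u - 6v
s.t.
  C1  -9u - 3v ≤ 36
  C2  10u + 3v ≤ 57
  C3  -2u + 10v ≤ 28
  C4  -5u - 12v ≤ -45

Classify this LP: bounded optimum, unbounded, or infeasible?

Corner points and W = -8u - 6v:
  (243/53, 197/53) → W = -3126/53
  (183/35, 11/7) → W = -1794/35
  (57/37, 115/37) → W = -1146/37
The feasible region has finitely many vertices and no improving ray; the maximum is -1146/37 at (57/37, 115/37).

bounded optimum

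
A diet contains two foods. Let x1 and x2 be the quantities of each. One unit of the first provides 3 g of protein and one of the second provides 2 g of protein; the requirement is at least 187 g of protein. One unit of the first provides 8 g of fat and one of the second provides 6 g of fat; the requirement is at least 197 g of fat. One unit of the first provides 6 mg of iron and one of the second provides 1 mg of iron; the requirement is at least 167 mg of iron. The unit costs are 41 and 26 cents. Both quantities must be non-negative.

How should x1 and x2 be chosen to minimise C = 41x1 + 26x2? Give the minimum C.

Extreme points and C = 41x1 + 26x2:
  (0, 167) → C = 4342
  (187/3, 0) → C = 7667/3
  (49/3, 69) → C = 7391/3
The feasible region is unbounded (it extends along (0, 1), (1, 0)), but C strictly increases along every unbounded feasible direction, so there is no improving ray and the minimum is attained at a vertex.

The optimum lies where 3x1 + 2x2 = 187 and 6x1 + x2 = 167.
Solving simultaneously gives x1 = 49/3, x2 = 69.

x1 = 49/3, x2 = 69, minimum C = 7391/3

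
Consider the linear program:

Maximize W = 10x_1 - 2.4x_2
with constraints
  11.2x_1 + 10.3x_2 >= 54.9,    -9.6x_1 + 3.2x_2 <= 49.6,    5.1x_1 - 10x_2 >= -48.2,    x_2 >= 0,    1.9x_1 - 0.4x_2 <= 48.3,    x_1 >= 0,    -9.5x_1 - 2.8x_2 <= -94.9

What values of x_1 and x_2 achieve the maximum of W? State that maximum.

x_1 = 483/19, x_2 = 0, maximum W = 4830/19

Corner points and W = 10x_1 - 2.4x_2:
  (12557/424, 33791/1696) → W = 526477/2120
  (20351/2732, 94189/10928) → W = 734983/13660
  (483/19, 0) → W = 4830/19
  (949/95, 0) → W = 1898/19

At the optimal vertex, x_2 = 0 and 1.9x_1 - 0.4x_2 = 48.3.
Solving simultaneously gives x_1 = 483/19, x_2 = 0.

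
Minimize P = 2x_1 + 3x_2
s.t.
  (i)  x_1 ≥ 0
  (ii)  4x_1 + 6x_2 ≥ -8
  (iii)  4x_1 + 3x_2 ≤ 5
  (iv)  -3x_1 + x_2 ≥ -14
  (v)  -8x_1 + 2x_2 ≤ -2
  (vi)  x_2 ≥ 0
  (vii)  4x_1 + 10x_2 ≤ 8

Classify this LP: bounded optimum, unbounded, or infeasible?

bounded optimum

Feasible corners and P = 2x_1 + 3x_2:
  (5/4, 0) → P = 5/2
  (13/14, 3/7) → P = 22/7
  (1/4, 0) → P = 1/2
  (9/22, 7/11) → P = 30/11
The feasible region has finitely many vertices and no improving ray; the minimum is 1/2 at (1/4, 0).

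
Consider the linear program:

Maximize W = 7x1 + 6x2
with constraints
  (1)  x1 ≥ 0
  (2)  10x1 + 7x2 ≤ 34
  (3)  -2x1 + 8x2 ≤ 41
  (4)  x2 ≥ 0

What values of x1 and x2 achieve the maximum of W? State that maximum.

Feasible corners and W = 7x1 + 6x2:
  (0, 34/7) → W = 204/7
  (0, 0) → W = 0
  (17/5, 0) → W = 119/5

At the optimal vertex, x1 = 0 and 10x1 + 7x2 = 34.
Solving simultaneously gives x1 = 0, x2 = 34/7.

x1 = 0, x2 = 34/7, maximum W = 204/7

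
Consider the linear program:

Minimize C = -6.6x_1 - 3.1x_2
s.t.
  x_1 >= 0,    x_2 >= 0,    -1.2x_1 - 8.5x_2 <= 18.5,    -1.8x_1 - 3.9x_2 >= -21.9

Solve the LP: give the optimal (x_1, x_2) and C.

x_1 = 73/6, x_2 = 0, minimum C = -803/10

Feasible corners and C = -6.6x_1 - 3.1x_2:
  (0, 0) → C = 0
  (0, 73/13) → C = -2263/130
  (73/6, 0) → C = -803/10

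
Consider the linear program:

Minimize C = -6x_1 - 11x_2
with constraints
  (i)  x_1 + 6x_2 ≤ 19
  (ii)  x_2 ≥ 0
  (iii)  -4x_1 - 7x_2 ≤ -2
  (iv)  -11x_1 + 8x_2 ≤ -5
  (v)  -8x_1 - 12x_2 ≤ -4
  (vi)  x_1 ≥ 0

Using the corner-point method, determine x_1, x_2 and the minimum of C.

x_1 = 19, x_2 = 0, minimum C = -114

Vertices and C = -6x_1 - 11x_2:
  (19, 0) → C = -114
  (91/37, 102/37) → C = -1668/37
  (1/2, 0) → C = -3
  (23/49, 1/49) → C = -149/49

The binding constraints are x_1 + 6x_2 = 19 and x_2 = 0.
Solving simultaneously gives x_1 = 19, x_2 = 0.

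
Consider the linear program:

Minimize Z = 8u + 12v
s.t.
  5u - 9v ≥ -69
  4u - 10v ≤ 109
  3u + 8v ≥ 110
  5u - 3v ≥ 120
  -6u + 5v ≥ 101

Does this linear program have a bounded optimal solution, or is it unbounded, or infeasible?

infeasible

The boundaries 5u - 9v = -69 and 5u - 3v = 120 meet at (429/10, 63/2), but that point violates -6u + 5v ≥ 101. Every candidate vertex is excluded by some other constraint, so the feasible region is empty.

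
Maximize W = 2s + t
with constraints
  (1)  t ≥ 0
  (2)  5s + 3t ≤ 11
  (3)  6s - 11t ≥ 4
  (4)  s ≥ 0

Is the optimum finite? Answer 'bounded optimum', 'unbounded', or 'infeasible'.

bounded optimum

Feasible corners and W = 2s + t:
  (11/5, 0) → W = 22/5
  (2/3, 0) → W = 4/3
  (133/73, 46/73) → W = 312/73
The feasible region has finitely many vertices and no improving ray; the maximum is 22/5 at (11/5, 0).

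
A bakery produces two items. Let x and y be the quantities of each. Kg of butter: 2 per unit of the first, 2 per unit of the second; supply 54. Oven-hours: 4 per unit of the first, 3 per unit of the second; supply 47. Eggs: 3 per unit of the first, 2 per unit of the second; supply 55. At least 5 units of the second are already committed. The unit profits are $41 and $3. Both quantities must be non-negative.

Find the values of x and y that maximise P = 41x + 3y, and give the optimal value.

Feasible corners and P = 41x + 3y:
  (0, 47/3) → P = 47
  (0, 5) → P = 15
  (8, 5) → P = 343

x = 8, y = 5, maximum P = 343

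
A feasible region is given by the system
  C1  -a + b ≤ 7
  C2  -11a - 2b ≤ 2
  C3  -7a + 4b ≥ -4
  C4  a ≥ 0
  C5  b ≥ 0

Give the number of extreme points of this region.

4

Pairwise boundary intersections that survive every other constraint:
  (32/3, 53/3)
  (0, 7)
  (4/7, 0)
  (0, 0)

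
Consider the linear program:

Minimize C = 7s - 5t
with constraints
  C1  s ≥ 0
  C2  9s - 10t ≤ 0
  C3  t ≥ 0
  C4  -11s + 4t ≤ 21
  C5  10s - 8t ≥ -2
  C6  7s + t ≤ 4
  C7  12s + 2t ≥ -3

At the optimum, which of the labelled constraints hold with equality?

Feasible corners and C = 7s - 5t:
  (0, 0) → C = 0
  (0, 1/4) → C = -5/4
  (40/79, 36/79) → C = 100/79
  (5/11, 9/11) → C = -10/11

The minimum is at (0, 1/4). Substituting into each constraint, equality holds for C1 and C5; the remaining constraints have slack.

C1 and C5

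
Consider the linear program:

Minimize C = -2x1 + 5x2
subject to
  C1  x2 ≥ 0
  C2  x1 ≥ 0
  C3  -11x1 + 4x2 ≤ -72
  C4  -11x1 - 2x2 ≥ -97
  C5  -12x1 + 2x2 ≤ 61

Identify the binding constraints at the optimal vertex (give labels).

C1 and C4

Vertices and C = -2x1 + 5x2:
  (72/11, 0) → C = -144/11
  (97/11, 0) → C = -194/11
  (266/33, 25/6) → C = 311/66

The minimum is at (97/11, 0). Substituting into each constraint, equality holds for C1 and C4; the remaining constraints have slack.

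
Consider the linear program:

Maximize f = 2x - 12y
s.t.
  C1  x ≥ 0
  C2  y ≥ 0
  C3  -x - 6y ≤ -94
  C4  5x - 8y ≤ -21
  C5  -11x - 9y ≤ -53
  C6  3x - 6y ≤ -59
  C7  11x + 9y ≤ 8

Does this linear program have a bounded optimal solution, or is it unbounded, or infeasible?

Constraints -11x - 9y ≤ -53 and 11x + 9y ≤ 8 have parallel boundaries but demand opposite sides — no point can satisfy both, so the region is empty.

infeasible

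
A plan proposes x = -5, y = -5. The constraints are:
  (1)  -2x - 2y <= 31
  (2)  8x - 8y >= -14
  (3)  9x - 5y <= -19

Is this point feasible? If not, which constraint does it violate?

(1): 20 ≤ 31 ✓
(2): 0 ≥ -14 ✓
(3): -20 ≤ -19 ✓

feasible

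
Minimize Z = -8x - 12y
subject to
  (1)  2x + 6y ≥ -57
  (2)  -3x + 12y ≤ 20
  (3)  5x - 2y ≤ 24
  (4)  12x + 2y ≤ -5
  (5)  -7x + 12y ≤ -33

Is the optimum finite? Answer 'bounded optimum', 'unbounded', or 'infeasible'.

bounded optimum

Feasible corners and Z = -8x - 12y:
  (15/17, -333/34) → Z = 1878/17
  (-81/11, -155/22) → Z = 1578/11
  (19/17, -313/34) → Z = 1726/17
  (3/79, -431/158) → Z = 2562/79
The feasible region has finitely many vertices and no improving ray; the minimum is 2562/79 at (3/79, -431/158).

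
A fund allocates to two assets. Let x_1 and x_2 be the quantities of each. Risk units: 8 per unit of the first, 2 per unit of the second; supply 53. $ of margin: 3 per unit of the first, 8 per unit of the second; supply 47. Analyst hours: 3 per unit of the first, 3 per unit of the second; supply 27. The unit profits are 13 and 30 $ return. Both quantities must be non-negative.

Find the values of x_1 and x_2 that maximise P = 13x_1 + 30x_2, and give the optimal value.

x_1 = 5, x_2 = 4, maximum P = 185

Corner points and P = 13x_1 + 30x_2:
  (0, 0) → P = 0
  (0, 47/8) → P = 705/4
  (53/8, 0) → P = 689/8
  (35/6, 19/6) → P = 1025/6
  (5, 4) → P = 185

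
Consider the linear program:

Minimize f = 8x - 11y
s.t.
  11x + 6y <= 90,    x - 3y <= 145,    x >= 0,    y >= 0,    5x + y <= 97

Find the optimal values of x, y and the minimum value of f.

x = 0, y = 15, minimum f = -165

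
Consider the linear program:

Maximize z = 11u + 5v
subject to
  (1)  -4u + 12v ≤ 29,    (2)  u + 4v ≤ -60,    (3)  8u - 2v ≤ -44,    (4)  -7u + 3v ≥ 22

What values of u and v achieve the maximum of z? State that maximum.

The feasible region is unbounded (it extends along (-3, -1), (-3, -7)), but z strictly decreases along every unbounded feasible direction, so there is no improving ray and the maximum is attained at a vertex.

At the optimal vertex, u + 4v = -60 and 8u - 2v = -44.
Solving simultaneously gives u = -148/17, v = -218/17.

u = -148/17, v = -218/17, maximum z = -2718/17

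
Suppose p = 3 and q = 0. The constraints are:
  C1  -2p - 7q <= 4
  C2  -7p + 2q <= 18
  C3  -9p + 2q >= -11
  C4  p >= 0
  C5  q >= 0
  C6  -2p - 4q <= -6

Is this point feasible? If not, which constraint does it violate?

Constraint C3: -9p + 2q = -27, which is not ≥ -11. All other constraints are satisfied.

not feasible — violates C3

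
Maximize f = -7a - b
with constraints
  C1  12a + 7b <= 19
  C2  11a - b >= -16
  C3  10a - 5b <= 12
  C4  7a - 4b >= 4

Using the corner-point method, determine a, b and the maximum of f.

a = -92/45, b = -292/45, maximum f = 104/5

Corner points and f = -7a - b:
  (179/130, 23/65) → f = -1299/130
  (104/97, 85/97) → f = -813/97
  (-92/45, -292/45) → f = 104/5
  (-68/37, -156/37) → f = 632/37

At the optimal vertex, 11a - b = -16 and 10a - 5b = 12.
Solving simultaneously gives a = -92/45, b = -292/45.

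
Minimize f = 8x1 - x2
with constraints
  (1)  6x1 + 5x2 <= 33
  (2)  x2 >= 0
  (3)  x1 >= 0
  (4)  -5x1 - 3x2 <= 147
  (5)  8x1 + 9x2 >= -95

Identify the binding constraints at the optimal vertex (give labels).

(1) and (3)

Extreme points and f = 8x1 - x2:
  (11/2, 0) → f = 44
  (0, 33/5) → f = -33/5
  (0, 0) → f = 0

The minimum is at (0, 33/5). Substituting into each constraint, equality holds for (1) and (3); the remaining constraints have slack.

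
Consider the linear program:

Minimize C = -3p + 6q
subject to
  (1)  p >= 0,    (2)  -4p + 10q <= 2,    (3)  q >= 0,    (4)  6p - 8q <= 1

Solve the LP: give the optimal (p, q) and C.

p = 1/6, q = 0, minimum C = -1/2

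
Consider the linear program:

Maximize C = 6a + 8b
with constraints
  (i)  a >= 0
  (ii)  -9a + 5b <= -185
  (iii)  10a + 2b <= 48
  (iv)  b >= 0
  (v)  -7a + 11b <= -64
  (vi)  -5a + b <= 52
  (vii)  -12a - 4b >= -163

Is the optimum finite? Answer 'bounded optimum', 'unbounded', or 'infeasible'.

The boundaries a = 0 and -9a + 5b = -185 meet at (0, -37), but that point violates b ≥ 0. Every candidate vertex is excluded by some other constraint, so the feasible region is empty.

infeasible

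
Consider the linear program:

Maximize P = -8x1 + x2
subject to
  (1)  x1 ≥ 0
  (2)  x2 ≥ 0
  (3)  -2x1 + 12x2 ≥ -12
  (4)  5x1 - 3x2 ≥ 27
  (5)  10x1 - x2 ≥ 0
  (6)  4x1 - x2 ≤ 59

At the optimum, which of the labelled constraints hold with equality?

Corner points and P = -8x1 + x2:
  (6, 0) → P = -48
  (27/5, 0) → P = -216/5
  (348/23, 35/23) → P = -2749/23
  (150/7, 187/7) → P = -1013/7

The maximum is at (27/5, 0). Substituting into each constraint, equality holds for (2) and (4); the remaining constraints have slack.

(2) and (4)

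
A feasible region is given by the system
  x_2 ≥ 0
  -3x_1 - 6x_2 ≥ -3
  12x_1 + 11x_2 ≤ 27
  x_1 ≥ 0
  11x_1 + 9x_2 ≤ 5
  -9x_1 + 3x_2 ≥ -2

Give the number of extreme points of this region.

5

The feasible vertices (each the meet of two boundaries and inside every other half-plane) are:
  (0, 0)
  (2/9, 0)
  (0, 1/2)
  (1/13, 6/13)
  (11/38, 23/114)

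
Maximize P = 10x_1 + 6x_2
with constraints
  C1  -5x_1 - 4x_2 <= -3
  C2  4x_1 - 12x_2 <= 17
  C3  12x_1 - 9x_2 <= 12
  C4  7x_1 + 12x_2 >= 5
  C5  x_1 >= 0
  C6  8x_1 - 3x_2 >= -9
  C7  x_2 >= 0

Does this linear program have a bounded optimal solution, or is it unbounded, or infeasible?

From the feasible point (1/2, 1/8), moving in the direction (3, 8) keeps every constraint satisfied while P increases without bound.

unbounded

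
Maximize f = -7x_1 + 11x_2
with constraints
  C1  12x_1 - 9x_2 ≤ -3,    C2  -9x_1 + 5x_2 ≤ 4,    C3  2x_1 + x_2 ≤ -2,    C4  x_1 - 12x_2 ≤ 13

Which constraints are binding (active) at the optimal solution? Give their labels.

Corner points and f = -7x_1 + 11x_2:
  (-1, -1) → f = -4
  (-7/10, -3/5) → f = -17/10
  (-14/19, -10/19) → f = -12/19

The maximum is at (-14/19, -10/19). Substituting into each constraint, equality holds for C2 and C3; the remaining constraints have slack.

C2 and C3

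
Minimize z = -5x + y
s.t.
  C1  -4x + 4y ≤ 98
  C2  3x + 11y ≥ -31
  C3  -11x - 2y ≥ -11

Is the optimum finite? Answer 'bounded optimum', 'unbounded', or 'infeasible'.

bounded optimum

Vertices and z = -5x + y:
  (-601/28, 85/28) → z = 1545/14
  (-38/13, 561/26) → z = 941/26
  (183/115, -374/115) → z = -1289/115
The feasible region has finitely many vertices and no improving ray; the minimum is -1289/115 at (183/115, -374/115).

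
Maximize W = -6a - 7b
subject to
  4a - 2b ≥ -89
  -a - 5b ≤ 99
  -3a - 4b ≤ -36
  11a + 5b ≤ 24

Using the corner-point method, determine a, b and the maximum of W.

Feasible corners and W = -6a - 7b:
  (-142/11, 411/22) → W = -1173/22
  (-397/42, 1075/42) → W = -5143/42
  (-84/29, 324/29) → W = -1764/29

a = -142/11, b = 411/22, maximum W = -1173/22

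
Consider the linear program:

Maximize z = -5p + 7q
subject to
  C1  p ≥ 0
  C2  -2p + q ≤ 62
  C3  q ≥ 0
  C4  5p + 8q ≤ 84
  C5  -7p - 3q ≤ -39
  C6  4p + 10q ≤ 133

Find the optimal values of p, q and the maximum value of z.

p = 60/41, q = 393/41, maximum z = 2451/41

Extreme points and z = -5p + 7q:
  (84/5, 0) → z = -84
  (39/7, 0) → z = -195/7
  (60/41, 393/41) → z = 2451/41

The optimum lies where 5p + 8q = 84 and -7p - 3q = -39.
Solving simultaneously gives p = 60/41, q = 393/41.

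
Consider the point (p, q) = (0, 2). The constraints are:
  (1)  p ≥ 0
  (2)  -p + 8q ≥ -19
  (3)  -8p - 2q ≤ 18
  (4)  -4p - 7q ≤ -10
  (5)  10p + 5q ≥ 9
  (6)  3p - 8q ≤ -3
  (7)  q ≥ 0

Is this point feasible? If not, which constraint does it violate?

(1): 0 ≥ 0 ✓
(2): 16 ≥ -19 ✓
(3): -4 ≤ 18 ✓
(4): -14 ≤ -10 ✓
(5): 10 ≥ 9 ✓
(6): -16 ≤ -3 ✓
(7): 2 ≥ 0 ✓

feasible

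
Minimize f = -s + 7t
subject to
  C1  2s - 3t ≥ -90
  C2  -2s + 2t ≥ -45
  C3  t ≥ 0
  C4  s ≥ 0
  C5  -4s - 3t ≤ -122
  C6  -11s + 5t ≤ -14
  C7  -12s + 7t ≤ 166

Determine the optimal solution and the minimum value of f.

s = 379/14, t = 32/7, minimum f = 69/14

Feasible corners and f = -s + 7t:
  (315/2, 135) → f = 1575/2
  (492/23, 1018/23) → f = 6634/23
  (379/14, 32/7) → f = 69/14
  (652/53, 1286/53) → f = 8350/53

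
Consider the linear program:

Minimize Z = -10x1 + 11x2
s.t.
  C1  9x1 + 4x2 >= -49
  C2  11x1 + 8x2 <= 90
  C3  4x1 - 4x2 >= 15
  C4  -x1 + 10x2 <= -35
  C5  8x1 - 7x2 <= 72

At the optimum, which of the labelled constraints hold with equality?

Feasible corners and Z = -10x1 + 11x2:
  (-34/13, -331/52) → Z = -2281/52
  (-11/19, -208/19) → Z = -2178/19
  (5/18, -125/36) → Z = -1475/36
  (475/73, -208/73) → Z = -7038/73

The minimum is at (-11/19, -208/19). Substituting into each constraint, equality holds for C1 and C5; the remaining constraints have slack.

C1 and C5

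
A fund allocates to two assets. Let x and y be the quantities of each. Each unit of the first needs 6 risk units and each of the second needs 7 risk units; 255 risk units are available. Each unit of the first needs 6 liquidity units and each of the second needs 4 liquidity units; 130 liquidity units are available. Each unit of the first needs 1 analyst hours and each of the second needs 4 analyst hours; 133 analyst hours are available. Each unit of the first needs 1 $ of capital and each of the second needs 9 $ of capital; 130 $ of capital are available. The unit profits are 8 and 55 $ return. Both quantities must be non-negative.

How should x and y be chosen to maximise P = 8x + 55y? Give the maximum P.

x = 13, y = 13, maximum P = 819

Vertices and P = 8x + 55y:
  (0, 0) → P = 0
  (0, 130/9) → P = 7150/9
  (65/3, 0) → P = 520/3
  (13, 13) → P = 819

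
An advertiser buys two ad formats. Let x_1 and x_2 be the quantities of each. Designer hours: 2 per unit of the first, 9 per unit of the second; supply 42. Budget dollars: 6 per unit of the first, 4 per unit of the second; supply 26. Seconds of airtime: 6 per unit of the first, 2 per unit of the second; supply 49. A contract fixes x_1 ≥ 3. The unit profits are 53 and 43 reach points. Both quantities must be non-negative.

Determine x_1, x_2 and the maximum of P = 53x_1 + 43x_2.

x_1 = 3, x_2 = 2, maximum P = 245

Extreme points and P = 53x_1 + 43x_2:
  (13/3, 0) → P = 689/3
  (3, 0) → P = 159
  (3, 2) → P = 245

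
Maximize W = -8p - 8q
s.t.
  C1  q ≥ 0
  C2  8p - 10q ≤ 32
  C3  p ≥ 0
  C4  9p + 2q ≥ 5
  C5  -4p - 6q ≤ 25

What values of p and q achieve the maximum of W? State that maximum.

p = 5/9, q = 0, maximum W = -40/9

Corner points and W = -8p - 8q:
  (4, 0) → W = -32
  (5/9, 0) → W = -40/9
  (0, 5/2) → W = -20
The feasible region is unbounded (it extends along (0, 1), (5, 4)), but W strictly decreases along every unbounded feasible direction, so there is no improving ray and the maximum is attained at a vertex.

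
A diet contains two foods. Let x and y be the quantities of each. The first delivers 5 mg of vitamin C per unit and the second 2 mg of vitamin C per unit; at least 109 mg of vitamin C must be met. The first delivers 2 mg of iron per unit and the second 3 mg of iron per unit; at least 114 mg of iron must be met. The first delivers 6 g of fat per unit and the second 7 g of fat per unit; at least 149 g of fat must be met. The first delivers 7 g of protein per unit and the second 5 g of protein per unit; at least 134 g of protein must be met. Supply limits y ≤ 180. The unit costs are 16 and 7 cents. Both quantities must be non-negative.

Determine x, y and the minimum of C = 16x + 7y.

x = 9, y = 32, minimum C = 368

Vertices and C = 16x + 7y:
  (0, 109/2) → C = 763/2
  (0, 180) → C = 1260
  (57, 0) → C = 912
  (9, 32) → C = 368
The feasible region is unbounded (it extends along (1, 0)), but C strictly increases along every unbounded feasible direction, so there is no improving ray and the minimum is attained at a vertex.

At the optimal vertex, 5x + 2y = 109 and 2x + 3y = 114.
Solving simultaneously gives x = 9, y = 32.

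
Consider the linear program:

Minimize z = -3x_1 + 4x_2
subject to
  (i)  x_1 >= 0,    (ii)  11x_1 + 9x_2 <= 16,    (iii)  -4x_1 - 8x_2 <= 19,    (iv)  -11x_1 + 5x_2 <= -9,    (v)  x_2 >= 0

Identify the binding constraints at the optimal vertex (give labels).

(ii) and (v)

Extreme points and z = -3x_1 + 4x_2:
  (23/22, 1/2) → z = -25/22
  (16/11, 0) → z = -48/11
  (9/11, 0) → z = -27/11

The minimum is at (16/11, 0). Substituting into each constraint, equality holds for (ii) and (v); the remaining constraints have slack.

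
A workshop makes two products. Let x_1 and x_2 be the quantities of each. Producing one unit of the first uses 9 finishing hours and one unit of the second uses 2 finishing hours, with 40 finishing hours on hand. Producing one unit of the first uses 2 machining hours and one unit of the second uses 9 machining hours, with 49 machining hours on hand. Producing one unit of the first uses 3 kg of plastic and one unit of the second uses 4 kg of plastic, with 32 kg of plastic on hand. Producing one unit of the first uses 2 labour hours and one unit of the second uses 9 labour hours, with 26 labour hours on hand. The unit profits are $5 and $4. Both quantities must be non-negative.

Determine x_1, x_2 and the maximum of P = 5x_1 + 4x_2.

x_1 = 4, x_2 = 2, maximum P = 28

Feasible corners and P = 5x_1 + 4x_2:
  (0, 0) → P = 0
  (0, 26/9) → P = 104/9
  (40/9, 0) → P = 200/9
  (4, 2) → P = 28

The optimum lies where 9x_1 + 2x_2 = 40 and 2x_1 + 9x_2 = 26.
Solving simultaneously gives x_1 = 4, x_2 = 2.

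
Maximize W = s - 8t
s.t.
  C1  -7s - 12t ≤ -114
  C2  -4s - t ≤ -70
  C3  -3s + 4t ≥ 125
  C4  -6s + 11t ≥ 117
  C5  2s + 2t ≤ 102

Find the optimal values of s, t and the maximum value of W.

Extreme points and W = s - 8t:
  (155/19, 710/19) → W = -5525/19
  (19/3, 134/3) → W = -351
  (79/7, 278/7) → W = -2145/7

The binding constraints are -4s - t = -70 and -3s + 4t = 125.
Solving simultaneously gives s = 155/19, t = 710/19.

s = 155/19, t = 710/19, maximum W = -5525/19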